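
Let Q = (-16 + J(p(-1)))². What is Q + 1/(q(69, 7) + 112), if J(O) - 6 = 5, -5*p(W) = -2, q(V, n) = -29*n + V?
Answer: 549/22 ≈ 24.955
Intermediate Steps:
q(V, n) = V - 29*n
p(W) = ⅖ (p(W) = -⅕*(-2) = ⅖)
J(O) = 11 (J(O) = 6 + 5 = 11)
Q = 25 (Q = (-16 + 11)² = (-5)² = 25)
Q + 1/(q(69, 7) + 112) = 25 + 1/((69 - 29*7) + 112) = 25 + 1/((69 - 203) + 112) = 25 + 1/(-134 + 112) = 25 + 1/(-22) = 25 - 1/22 = 549/22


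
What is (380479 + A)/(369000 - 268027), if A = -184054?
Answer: 196425/100973 ≈ 1.9453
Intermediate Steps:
(380479 + A)/(369000 - 268027) = (380479 - 184054)/(369000 - 268027) = 196425/100973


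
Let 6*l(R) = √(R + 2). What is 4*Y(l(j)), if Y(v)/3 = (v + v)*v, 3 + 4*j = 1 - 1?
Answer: ⅚ ≈ 0.83333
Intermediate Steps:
j = -¾ (j = -¾ + (1 - 1)/4 = -¾ + (¼)*0 = -¾ + 0 = -¾ ≈ -0.75000)
l(R) = √(2 + R)/6 (l(R) = √(R + 2)/6 = √(2 + R)/6)
Y(v) = 6*v² (Y(v) = 3*((v + v)*v) = 3*((2*v)*v) = 3*(2*v²) = 6*v²)
4*Y(l(j)) = 4*(6*(√(2 - ¾)/6)²) = 4*(6*(√(5/4)/6)²) = 4*(6*((√5/2)/6)²) = 4*(6*(√5/12)²) = 4*(6*(5/144)) = 4*(5/24) = ⅚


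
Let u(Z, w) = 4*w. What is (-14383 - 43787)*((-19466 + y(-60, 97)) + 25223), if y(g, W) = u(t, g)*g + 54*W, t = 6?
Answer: -1477227150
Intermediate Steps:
y(g, W) = 4*g² + 54*W (y(g, W) = (4*g)*g + 54*W = 4*g² + 54*W)
(-14383 - 43787)*((-19466 + y(-60, 97)) + 25223) = (-14383 - 43787)*((-19466 + (4*(-60)² + 54*97)) + 25223) = -58170*((-19466 + (4*3600 + 5238)) + 25223) = -58170*((-19466 + (14400 + 5238)) + 25223) = -58170*((-19466 + 19638) + 25223) = -58170*(172 + 25223) = -58170*25395 = -1477227150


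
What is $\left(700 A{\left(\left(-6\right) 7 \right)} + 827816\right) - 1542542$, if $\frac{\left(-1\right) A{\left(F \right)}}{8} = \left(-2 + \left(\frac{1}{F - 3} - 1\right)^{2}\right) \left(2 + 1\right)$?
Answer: $- \frac{18864386}{27} \approx -6.9868 \cdot 10^{5}$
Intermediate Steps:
$A{\left(F \right)} = 48 - 24 \left(-1 + \frac{1}{-3 + F}\right)^{2}$ ($A{\left(F \right)} = - 8 \left(-2 + \left(\frac{1}{F - 3} - 1\right)^{2}\right) \left(2 + 1\right) = - 8 \left(-2 + \left(\frac{1}{-3 + F} - 1\right)^{2}\right) 3 = - 8 \left(-2 + \left(-1 + \frac{1}{-3 + F}\right)^{2}\right) 3 = - 8 \left(-6 + 3 \left(-1 + \frac{1}{-3 + F}\right)^{2}\right) = 48 - 24 \left(-1 + \frac{1}{-3 + F}\right)^{2}$)
$\left(700 A{\left(\left(-6\right) 7 \right)} + 827816\right) - 1542542 = \left(700 \left(48 - \frac{24 \left(-4 - 42\right)^{2}}{\left(-3 - 42\right)^{2}}\right) + 827816\right) - 1542542 = \left(700 \left(48 - \frac{24 \left(-46\right)^{2}}{2025}\right) + 827816\right) - 1542542 = \left(700 \left(48 - 50784 \cdot \frac{1}{2025}\right) + 827816\right) - 1542542 = \left(700 \left(48 - \frac{16928}{675}\right) + 827816\right) - 1542542 = \left(700 \cdot \frac{15472}{675} + 827816\right) - 1542542 = \left(\frac{433216}{27} + 827816\right) - 1542542 = \frac{22784248}{27} - 1542542 = - \frac{18864386}{27}$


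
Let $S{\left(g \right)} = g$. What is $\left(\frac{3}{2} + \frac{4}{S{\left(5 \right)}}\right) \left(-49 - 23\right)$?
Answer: $- \frac{828}{5} \approx -165.6$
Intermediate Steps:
$\left(\frac{3}{2} + \frac{4}{S{\left(5 \right)}}\right) \left(-49 - 23\right) = \left(\frac{3}{2} + \frac{4}{5}\right) \left(-49 - 23\right) = \left(3 \cdot \frac{1}{2} + 4 \cdot \frac{1}{5}\right) \left(-72\right) = \left(\frac{3}{2} + \frac{4}{5}\right) \left(-72\right) = \frac{23}{10} \left(-72\right) = - \frac{828}{5}$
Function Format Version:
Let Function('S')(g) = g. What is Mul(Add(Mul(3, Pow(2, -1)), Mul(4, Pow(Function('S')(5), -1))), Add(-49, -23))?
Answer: Rational(-828, 5) ≈ -165.60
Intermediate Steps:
Mul(Add(Mul(3, Pow(2, -1)), Mul(4, Pow(Function('S')(5), -1))), Add(-49, -23)) = Mul(Add(Mul(3, Pow(2, -1)), Mul(4, Pow(5, -1))), Add(-49, -23)) = Mul(Add(Mul(3, Rational(1, 2)), Mul(4, Rational(1, 5))), -72) = Mul(Add(Rational(3, 2), Rational(4, 5)), -72) = Mul(Rational(23, 10), -72) = Rational(-828, 5)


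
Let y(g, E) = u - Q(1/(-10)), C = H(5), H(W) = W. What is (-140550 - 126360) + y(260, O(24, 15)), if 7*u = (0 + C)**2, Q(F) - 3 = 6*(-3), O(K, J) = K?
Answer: -1868240/7 ≈ -2.6689e+5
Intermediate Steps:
C = 5
Q(F) = -15 (Q(F) = 3 + 6*(-3) = 3 - 18 = -15)
u = 25/7 (u = (0 + 5)**2/7 = (1/7)*5**2 = (1/7)*25 = 25/7 ≈ 3.5714)
y(g, E) = 130/7 (y(g, E) = 25/7 - 1*(-15) = 25/7 + 15 = 130/7)
(-140550 - 126360) + y(260, O(24, 15)) = (-140550 - 126360) + 130/7 = -266910 + 130/7 = -1868240/7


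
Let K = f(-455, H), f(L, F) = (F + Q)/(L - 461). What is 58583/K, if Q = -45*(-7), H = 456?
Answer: -53662028/771 ≈ -69601.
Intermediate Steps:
Q = 315
f(L, F) = (315 + F)/(-461 + L) (f(L, F) = (F + 315)/(L - 461) = (315 + F)/(-461 + L))
K = -771/916 (K = (315 + 456)/(-461 - 455) = 771/(-916) = -1/916*771 = -771/916 ≈ -0.84170)
58583/K = 58583/(-771/916) = 58583*(-916/771) = -53662028/771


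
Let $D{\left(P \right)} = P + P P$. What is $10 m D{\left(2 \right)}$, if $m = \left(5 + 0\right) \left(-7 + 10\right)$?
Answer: $900$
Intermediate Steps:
$D{\left(P \right)} = P + P^{2}$
$m = 15$ ($m = 5 \cdot 3 = 15$)
$10 m D{\left(2 \right)} = 10 \cdot 15 \cdot 2 \left(1 + 2\right) = 150 \cdot 2 \cdot 3 = 150 \cdot 6 = 900$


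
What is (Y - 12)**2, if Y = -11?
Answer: 529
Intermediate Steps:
(Y - 12)**2 = (-11 - 12)**2 = (-23)**2 = 529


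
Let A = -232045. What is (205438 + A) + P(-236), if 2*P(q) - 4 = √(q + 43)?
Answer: -26605 + I*√193/2 ≈ -26605.0 + 6.9462*I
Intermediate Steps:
P(q) = 2 + √(43 + q)/2 (P(q) = 2 + √(q + 43)/2 = 2 + √(43 + q)/2)
(205438 + A) + P(-236) = (205438 - 232045) + (2 + √(43 - 236)/2) = -26607 + (2 + √(-193)/2) = -26607 + (2 + (I*√193)/2) = -26607 + (2 + I*√193/2) = -26605 + I*√193/2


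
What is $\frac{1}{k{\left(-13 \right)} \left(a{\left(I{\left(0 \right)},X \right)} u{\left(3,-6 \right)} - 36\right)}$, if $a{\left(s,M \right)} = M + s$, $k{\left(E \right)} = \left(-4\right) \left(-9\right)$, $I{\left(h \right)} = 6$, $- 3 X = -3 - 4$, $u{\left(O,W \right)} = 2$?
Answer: $- \frac{1}{696} \approx -0.0014368$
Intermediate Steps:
$X = \frac{7}{3}$ ($X = - \frac{-3 - 4}{3} = \left(- \frac{1}{3}\right) \left(-7\right) = \frac{7}{3} \approx 2.3333$)
$k{\left(E \right)} = 36$
$\frac{1}{k{\left(-13 \right)} \left(a{\left(I{\left(0 \right)},X \right)} u{\left(3,-6 \right)} - 36\right)} = \frac{1}{36 \left(\left(\frac{7}{3} + 6\right) 2 - 36\right)} = \frac{1}{36 \left(\frac{25}{3} \cdot 2 - 36\right)} = \frac{1}{36 \left(\frac{50}{3} - 36\right)} = \frac{1}{36 \left(- \frac{58}{3}\right)} = \frac{1}{36} \left(- \frac{3}{58}\right) = - \frac{1}{696}$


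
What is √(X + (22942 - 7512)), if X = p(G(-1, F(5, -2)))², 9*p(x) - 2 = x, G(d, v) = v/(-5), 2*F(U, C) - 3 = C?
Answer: √124983361/90 ≈ 124.22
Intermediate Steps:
F(U, C) = 3/2 + C/2
G(d, v) = -v/5 (G(d, v) = v*(-⅕) = -v/5)
p(x) = 2/9 + x/9
X = 361/8100 (X = (2/9 + (-(3/2 + (½)*(-2))/5)/9)² = (2/9 + (-(3/2 - 1)/5)/9)² = (2/9 + (-⅕*½)/9)² = (2/9 + (⅑)*(-⅒))² = (2/9 - 1/90)² = (19/90)² = 361/8100 ≈ 0.044568)
√(X + (22942 - 7512)) = √(361/8100 + (22942 - 7512)) = √(361/8100 + 15430) = √(124983361/8100) = √124983361/90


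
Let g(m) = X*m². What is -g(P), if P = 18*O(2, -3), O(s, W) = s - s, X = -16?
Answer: 0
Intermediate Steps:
O(s, W) = 0
P = 0 (P = 18*0 = 0)
g(m) = -16*m²
-g(P) = -(-16)*0² = -(-16)*0 = -1*0 = 0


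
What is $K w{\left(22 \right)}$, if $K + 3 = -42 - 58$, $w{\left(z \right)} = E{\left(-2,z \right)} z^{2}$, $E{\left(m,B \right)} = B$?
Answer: $-1096744$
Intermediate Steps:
$w{\left(z \right)} = z^{3}$ ($w{\left(z \right)} = z z^{2} = z^{3}$)
$K = -103$ ($K = -3 - 100 = -103$)
$K w{\left(22 \right)} = - 103 \cdot 22^{3} = \left(-103\right) 10648 = -1096744$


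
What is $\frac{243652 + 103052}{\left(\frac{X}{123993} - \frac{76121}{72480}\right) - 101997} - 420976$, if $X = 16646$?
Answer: $- \frac{128631175974893561296}{305552186737051} \approx -4.2098 \cdot 10^{5}$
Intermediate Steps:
$\frac{243652 + 103052}{\left(\frac{X}{123993} - \frac{76121}{72480}\right) - 101997} - 420976 = \frac{243652 + 103052}{\left(\frac{16646}{123993} - \frac{76121}{72480}\right) - 101997} - 420976 = \frac{346704}{\left(16646 \cdot \frac{1}{123993} - \frac{76121}{72480}\right) - 101997} - 420976 = \frac{346704}{\left(\frac{16646}{123993} - \frac{76121}{72480}\right) - 101997} - 420976 = \frac{346704}{- \frac{2743989691}{2995670880} - 101997} - 420976 = \frac{346704}{- \frac{305552186737051}{2995670880}} - 420976 = 346704 \left(- \frac{2995670880}{305552186737051}\right) - 420976 = - \frac{1038611076779520}{305552186737051} - 420976 = - \frac{128631175974893561296}{305552186737051}$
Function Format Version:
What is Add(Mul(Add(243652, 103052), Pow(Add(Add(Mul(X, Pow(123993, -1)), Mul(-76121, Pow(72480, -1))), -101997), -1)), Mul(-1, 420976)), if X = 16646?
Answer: Rational(-128631175974893561296, 305552186737051) ≈ -4.2098e+5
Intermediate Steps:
Add(Mul(Add(243652, 103052), Pow(Add(Add(Mul(X, Pow(123993, -1)), Mul(-76121, Pow(72480, -1))), -101997), -1)), Mul(-1, 420976)) = Add(Mul(Add(243652, 103052), Pow(Add(Add(Mul(16646, Pow(123993, -1)), Mul(-76121, Pow(72480, -1))), -101997), -1)), Mul(-1, 420976)) = Add(Mul(346704, Pow(Add(Add(Mul(16646, Rational(1, 123993)), Mul(-76121, Rational(1, 72480))), -101997), -1)), -420976) = Add(Mul(346704, Pow(Add(Add(Rational(16646, 123993), Rational(-76121, 72480)), -101997), -1)), -420976) = Add(Mul(346704, Pow(Add(Rational(-2743989691, 2995670880), -101997), -1)), -420976) = Add(Mul(346704, Pow(Rational(-305552186737051, 2995670880), -1)), -420976) = Add(Mul(346704, Rational(-2995670880, 305552186737051)), -420976) = Add(Rational(-1038611076779520, 305552186737051), -420976) = Rational(-128631175974893561296, 305552186737051)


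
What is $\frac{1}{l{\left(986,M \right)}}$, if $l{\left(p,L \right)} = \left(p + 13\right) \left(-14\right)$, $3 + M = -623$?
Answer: $- \frac{1}{13986} \approx -7.15 \cdot 10^{-5}$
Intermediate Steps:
$M = -626$ ($M = -3 - 623 = -626$)
$l{\left(p,L \right)} = -182 - 14 p$ ($l{\left(p,L \right)} = \left(13 + p\right) \left(-14\right) = -182 - 14 p$)
$\frac{1}{l{\left(986,M \right)}} = \frac{1}{-182 - 13804} = \frac{1}{-13986} = - \frac{1}{13986}$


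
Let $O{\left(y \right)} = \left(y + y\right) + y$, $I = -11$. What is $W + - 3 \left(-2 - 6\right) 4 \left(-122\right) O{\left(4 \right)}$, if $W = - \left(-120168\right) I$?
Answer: $-1462392$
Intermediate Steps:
$O{\left(y \right)} = 3 y$ ($O{\left(y \right)} = 2 y + y = 3 y$)
$W = -1321848$ ($W = - \left(-120168\right) \left(-11\right) = \left(-1\right) 1321848 = -1321848$)
$W + - 3 \left(-2 - 6\right) 4 \left(-122\right) O{\left(4 \right)} = -1321848 + - 3 \left(-2 - 6\right) 4 \left(-122\right) 3 \cdot 4 = -1321848 + - 3 \left(-2 - 6\right) 4 \left(-122\right) 12 = -1321848 + \left(-3\right) \left(-8\right) 4 \left(-122\right) 12 = -1321848 + 24 \cdot 4 \left(-122\right) 12 = -1321848 + 96 \left(-122\right) 12 = -1321848 - 140544 = -1462392$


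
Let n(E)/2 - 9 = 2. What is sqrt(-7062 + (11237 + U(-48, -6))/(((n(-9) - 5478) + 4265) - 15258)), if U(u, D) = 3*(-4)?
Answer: I*sqrt(1910947162287)/16449 ≈ 84.04*I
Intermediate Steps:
U(u, D) = -12
n(E) = 22 (n(E) = 18 + 2*2 = 18 + 4 = 22)
sqrt(-7062 + (11237 + U(-48, -6))/(((n(-9) - 5478) + 4265) - 15258)) = sqrt(-7062 + (11237 - 12)/(((22 - 5478) + 4265) - 15258)) = sqrt(-7062 + 11225/((-5456 + 4265) - 15258)) = sqrt(-7062 + 11225/(-1191 - 15258)) = sqrt(-7062 + 11225/(-16449)) = sqrt(-7062 + 11225*(-1/16449)) = sqrt(-7062 - 11225/16449) = sqrt(-116174063/16449) = I*sqrt(1910947162287)/16449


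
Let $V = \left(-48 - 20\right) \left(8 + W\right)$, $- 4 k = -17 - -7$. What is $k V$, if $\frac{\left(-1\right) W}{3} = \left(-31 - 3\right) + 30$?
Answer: $-3400$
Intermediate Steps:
$k = \frac{5}{2}$ ($k = - \frac{-17 - -7}{4} = - \frac{-17 + 7}{4} = \left(- \frac{1}{4}\right) \left(-10\right) = \frac{5}{2} \approx 2.5$)
$W = 12$ ($W = - 3 \left(\left(-31 - 3\right) + 30\right) = - 3 \left(-34 + 30\right) = \left(-3\right) \left(-4\right) = 12$)
$V = -1360$ ($V = \left(-48 - 20\right) \left(8 + 12\right) = \left(-68\right) 20 = -1360$)
$k V = \frac{5}{2} \left(-1360\right) = -3400$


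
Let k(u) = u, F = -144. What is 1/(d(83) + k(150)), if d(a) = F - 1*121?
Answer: -1/115 ≈ -0.0086956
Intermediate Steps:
d(a) = -265 (d(a) = -144 - 1*121 = -144 - 121 = -265)
1/(d(83) + k(150)) = 1/(-265 + 150) = 1/(-115) = -1/115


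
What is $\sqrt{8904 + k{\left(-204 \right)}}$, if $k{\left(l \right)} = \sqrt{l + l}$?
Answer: $\sqrt{8904 + 2 i \sqrt{102}} \approx 94.361 + 0.107 i$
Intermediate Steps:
$k{\left(l \right)} = \sqrt{2} \sqrt{l}$ ($k{\left(l \right)} = \sqrt{2 l} = \sqrt{2} \sqrt{l}$)
$\sqrt{8904 + k{\left(-204 \right)}} = \sqrt{8904 + \sqrt{2} \sqrt{-204}} = \sqrt{8904 + \sqrt{2} \cdot 2 i \sqrt{51}} = \sqrt{8904 + 2 i \sqrt{102}}$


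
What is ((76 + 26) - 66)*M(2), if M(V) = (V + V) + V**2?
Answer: 288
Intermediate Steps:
M(V) = V**2 + 2*V (M(V) = 2*V + V**2 = V**2 + 2*V)
((76 + 26) - 66)*M(2) = ((76 + 26) - 66)*(2*(2 + 2)) = (102 - 66)*(2*4) = 36*8 = 288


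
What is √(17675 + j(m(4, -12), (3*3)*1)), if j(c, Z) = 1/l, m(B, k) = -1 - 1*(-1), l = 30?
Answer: √15907530/30 ≈ 132.95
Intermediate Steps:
m(B, k) = 0 (m(B, k) = -1 + 1 = 0)
j(c, Z) = 1/30
√(17675 + j(m(4, -12), (3*3)*1)) = √(17675 + 1/30) = √(530251/30) = √15907530/30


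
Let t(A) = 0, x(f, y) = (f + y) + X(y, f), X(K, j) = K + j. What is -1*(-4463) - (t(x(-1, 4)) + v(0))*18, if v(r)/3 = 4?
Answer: 4247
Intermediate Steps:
v(r) = 12 (v(r) = 3*4 = 12)
x(f, y) = 2*f + 2*y (x(f, y) = (f + y) + (y + f) = (f + y) + (f + y) = 2*f + 2*y)
-1*(-4463) - (t(x(-1, 4)) + v(0))*18 = -1*(-4463) - (0 + 12)*18 = 4463 - 12*18 = 4463 - 1*216 = 4463 - 216 = 4247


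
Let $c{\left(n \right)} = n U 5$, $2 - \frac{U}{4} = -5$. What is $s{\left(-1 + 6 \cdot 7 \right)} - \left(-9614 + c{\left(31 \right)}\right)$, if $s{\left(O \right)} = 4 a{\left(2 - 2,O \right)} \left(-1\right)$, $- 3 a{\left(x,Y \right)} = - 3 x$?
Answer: $5274$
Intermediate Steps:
$U = 28$ ($U = 8 - -20 = 8 + 20 = 28$)
$a{\left(x,Y \right)} = x$ ($a{\left(x,Y \right)} = - \frac{\left(-3\right) x}{3} = x$)
$c{\left(n \right)} = 140 n$ ($c{\left(n \right)} = n 28 \cdot 5 = 28 n 5 = 140 n$)
$s{\left(O \right)} = 0$ ($s{\left(O \right)} = 4 \left(2 - 2\right) \left(-1\right) = 4 \cdot 0 \left(-1\right) = 0 \left(-1\right) = 0$)
$s{\left(-1 + 6 \cdot 7 \right)} - \left(-9614 + c{\left(31 \right)}\right) = 0 - \left(-9614 + 140 \cdot 31\right) = 0 - \left(-9614 + 4340\right) = 0 - -5274 = 0 + 5274 = 5274$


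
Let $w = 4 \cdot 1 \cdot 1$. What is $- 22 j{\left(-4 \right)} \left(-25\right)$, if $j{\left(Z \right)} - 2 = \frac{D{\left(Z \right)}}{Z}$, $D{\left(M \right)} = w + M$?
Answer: $1100$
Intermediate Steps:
$w = 4$ ($w = 4 \cdot 1 = 4$)
$D{\left(M \right)} = 4 + M$
$j{\left(Z \right)} = 2 + \frac{4 + Z}{Z}$
$- 22 j{\left(-4 \right)} \left(-25\right) = - 22 \left(3 + \frac{4}{-4}\right) \left(-25\right) = - 22 \left(3 + 4 \left(- \frac{1}{4}\right)\right) \left(-25\right) = - 22 \left(3 - 1\right) \left(-25\right) = \left(-22\right) 2 \left(-25\right) = \left(-44\right) \left(-25\right) = 1100$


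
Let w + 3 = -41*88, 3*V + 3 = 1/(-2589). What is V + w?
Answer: -28054405/7767 ≈ -3612.0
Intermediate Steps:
V = -7768/7767 (V = -1 + (1/3)/(-2589) = -1 + (1/3)*(-1/2589) = -1 - 1/7767 = -7768/7767 ≈ -1.0001)
w = -3611 (w = -3 - 41*88 = -3 - 3608 = -3611)
V + w = -7768/7767 - 3611 = -28054405/7767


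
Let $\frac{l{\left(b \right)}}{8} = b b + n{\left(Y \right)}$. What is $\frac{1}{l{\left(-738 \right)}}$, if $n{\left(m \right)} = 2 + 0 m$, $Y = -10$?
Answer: $\frac{1}{4357168} \approx 2.2951 \cdot 10^{-7}$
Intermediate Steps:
$n{\left(m \right)} = 2$ ($n{\left(m \right)} = 2 + 0 = 2$)
$l{\left(b \right)} = 16 + 8 b^{2}$ ($l{\left(b \right)} = 8 \left(b b + 2\right) = 8 \left(b^{2} + 2\right) = 8 \left(2 + b^{2}\right) = 16 + 8 b^{2}$)
$\frac{1}{l{\left(-738 \right)}} = \frac{1}{16 + 8 \left(-738\right)^{2}} = \frac{1}{16 + 8 \cdot 544644} = \frac{1}{16 + 4357152} = \frac{1}{4357168}$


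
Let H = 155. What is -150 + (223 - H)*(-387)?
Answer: -26466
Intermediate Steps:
-150 + (223 - H)*(-387) = -150 + (223 - 1*155)*(-387) = -150 + (223 - 155)*(-387) = -150 + 68*(-387) = -150 - 26316 = -26466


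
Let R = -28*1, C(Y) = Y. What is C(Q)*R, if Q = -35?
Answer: 980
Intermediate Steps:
R = -28
C(Q)*R = -35*(-28) = 980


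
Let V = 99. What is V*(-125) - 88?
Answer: -12463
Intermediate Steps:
V*(-125) - 88 = 99*(-125) - 88 = -12375 - 88 = -12463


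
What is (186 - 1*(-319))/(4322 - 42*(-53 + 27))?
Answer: 505/5414 ≈ 0.093277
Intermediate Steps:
(186 - 1*(-319))/(4322 - 42*(-53 + 27)) = (186 + 319)/(4322 - 42*(-26)) = 505/(4322 + 1092) = 505/5414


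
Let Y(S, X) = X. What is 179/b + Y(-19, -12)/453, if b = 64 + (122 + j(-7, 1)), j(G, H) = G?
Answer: 147/151 ≈ 0.97351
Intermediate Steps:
b = 179 (b = 64 + (122 - 7) = 64 + 115 = 179)
179/b + Y(-19, -12)/453 = 179/179 - 12/453 = 179*(1/179) - 12*1/453 = 1 - 4/151 = 147/151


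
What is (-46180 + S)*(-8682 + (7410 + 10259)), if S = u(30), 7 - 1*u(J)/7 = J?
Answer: -416466567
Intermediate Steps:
u(J) = 49 - 7*J
S = -161 (S = 49 - 7*30 = 49 - 210 = -161)
(-46180 + S)*(-8682 + (7410 + 10259)) = (-46180 - 161)*(-8682 + (7410 + 10259)) = -46341*(-8682 + 17669) = -46341*8987 = -416466567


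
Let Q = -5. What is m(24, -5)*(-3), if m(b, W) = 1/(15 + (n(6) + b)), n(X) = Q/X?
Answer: -18/229 ≈ -0.078603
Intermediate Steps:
n(X) = -5/X
m(b, W) = 1/(85/6 + b) (m(b, W) = 1/(15 + (-5/6 + b)) = 1/(15 + (-5*⅙ + b)) = 1/(15 + (-⅚ + b)) = 1/(85/6 + b))
m(24, -5)*(-3) = (6/(85 + 6*24))*(-3) = (6/(85 + 144))*(-3) = (6/229)*(-3) = -18/229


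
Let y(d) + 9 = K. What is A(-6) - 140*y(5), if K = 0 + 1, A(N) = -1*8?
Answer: 1112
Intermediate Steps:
A(N) = -8
K = 1
y(d) = -8 (y(d) = -9 + 1 = -8)
A(-6) - 140*y(5) = -8 - 140*(-8) = -8 + 1120 = 1112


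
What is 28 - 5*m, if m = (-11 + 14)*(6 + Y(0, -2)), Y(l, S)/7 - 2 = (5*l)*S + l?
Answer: -272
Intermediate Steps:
Y(l, S) = 14 + 7*l + 35*S*l (Y(l, S) = 14 + 7*((5*l)*S + l) = 14 + 7*(5*S*l + l) = 14 + 7*(l + 5*S*l) = 14 + (7*l + 35*S*l) = 14 + 7*l + 35*S*l)
m = 60 (m = (-11 + 14)*(6 + (14 + 7*0 + 35*(-2)*0)) = 3*(6 + (14 + 0 + 0)) = 3*(6 + 14) = 3*20 = 60)
28 - 5*m = 28 - 5*60 = 28 - 300 = -272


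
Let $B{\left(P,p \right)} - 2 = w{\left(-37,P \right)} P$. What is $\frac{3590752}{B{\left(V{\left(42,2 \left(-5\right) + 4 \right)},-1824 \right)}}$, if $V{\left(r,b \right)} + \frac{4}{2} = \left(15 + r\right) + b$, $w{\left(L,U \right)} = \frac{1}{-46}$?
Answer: $\frac{165174592}{43} \approx 3.8413 \cdot 10^{6}$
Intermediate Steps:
$w{\left(L,U \right)} = - \frac{1}{46}$
$V{\left(r,b \right)} = 13 + b + r$ ($V{\left(r,b \right)} = -2 + \left(\left(15 + r\right) + b\right) = -2 + \left(15 + b + r\right) = 13 + b + r$)
$B{\left(P,p \right)} = 2 - \frac{P}{46}$
$\frac{3590752}{B{\left(V{\left(42,2 \left(-5\right) + 4 \right)},-1824 \right)}} = \frac{3590752}{2 - \frac{13 + \left(2 \left(-5\right) + 4\right) + 42}{46}} = \frac{3590752}{2 - \frac{13 + \left(-10 + 4\right) + 42}{46}} = \frac{3590752}{2 - \frac{13 - 6 + 42}{46}} = \frac{3590752}{2 - \frac{49}{46}} = \frac{3590752}{\frac{43}{46}} = 3590752 \cdot \frac{46}{43} = \frac{165174592}{43}$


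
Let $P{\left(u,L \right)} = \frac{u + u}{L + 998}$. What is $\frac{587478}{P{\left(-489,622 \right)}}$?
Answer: $- \frac{158619060}{163} \approx -9.7312 \cdot 10^{5}$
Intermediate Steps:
$P{\left(u,L \right)} = \frac{2 u}{998 + L}$
$\frac{587478}{P{\left(-489,622 \right)}} = \frac{587478}{2 \left(-489\right) \frac{1}{998 + 622}} = \frac{587478}{2 \left(-489\right) \frac{1}{1620}} = \frac{587478}{- \frac{163}{270}} = 587478 \left(- \frac{270}{163}\right) = - \frac{158619060}{163}$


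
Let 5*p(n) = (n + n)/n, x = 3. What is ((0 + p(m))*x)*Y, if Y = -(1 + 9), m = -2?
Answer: -12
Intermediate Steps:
Y = -10 (Y = -1*10 = -10)
p(n) = ⅖ (p(n) = ((n + n)/n)/5 = ((2*n)/n)/5 = (⅕)*2 = ⅖)
((0 + p(m))*x)*Y = ((0 + ⅖)*3)*(-10) = ((⅖)*3)*(-10) = (6/5)*(-10) = -12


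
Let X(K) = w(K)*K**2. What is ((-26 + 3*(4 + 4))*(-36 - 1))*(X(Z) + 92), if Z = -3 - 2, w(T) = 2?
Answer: 10508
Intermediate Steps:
Z = -5
X(K) = 2*K**2
((-26 + 3*(4 + 4))*(-36 - 1))*(X(Z) + 92) = ((-26 + 3*(4 + 4))*(-36 - 1))*(2*(-5)**2 + 92) = ((-26 + 3*8)*(-37))*(2*25 + 92) = ((-26 + 24)*(-37))*(50 + 92) = -2*(-37)*142 = 74*142 = 10508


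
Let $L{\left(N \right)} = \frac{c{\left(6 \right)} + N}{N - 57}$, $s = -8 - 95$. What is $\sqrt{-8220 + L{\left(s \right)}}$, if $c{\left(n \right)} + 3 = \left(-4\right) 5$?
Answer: $\frac{i \sqrt{3287685}}{20} \approx 90.66 i$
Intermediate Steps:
$c{\left(n \right)} = -23$ ($c{\left(n \right)} = -3 - 20 = -23$)
$s = -103$
$L{\left(N \right)} = \frac{-23 + N}{-57 + N}$ ($L{\left(N \right)} = \frac{-23 + N}{N - 57} = \frac{-23 + N}{-57 + N}$)
$\sqrt{-8220 + L{\left(s \right)}} = \sqrt{-8220 + \frac{-23 - 103}{-57 - 103}} = \sqrt{-8220 + \frac{1}{-160} \left(-126\right)} = \sqrt{-8220 - - \frac{63}{80}} = \sqrt{-8220 + \frac{63}{80}} = \sqrt{- \frac{657537}{80}} = \frac{i \sqrt{3287685}}{20}$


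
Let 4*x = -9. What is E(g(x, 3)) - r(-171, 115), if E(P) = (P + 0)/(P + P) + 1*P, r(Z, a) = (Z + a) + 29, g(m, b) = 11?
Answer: 77/2 ≈ 38.500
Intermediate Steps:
x = -9/4 (x = (¼)*(-9) = -9/4 ≈ -2.2500)
r(Z, a) = 29 + Z + a
E(P) = ½ + P (E(P) = P/((2*P)) + P = P*(1/(2*P)) + P = ½ + P)
E(g(x, 3)) - r(-171, 115) = (½ + 11) - (29 - 171 + 115) = 23/2 - 1*(-27) = 23/2 + 27 = 77/2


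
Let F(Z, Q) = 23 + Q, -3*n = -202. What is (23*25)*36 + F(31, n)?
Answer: 62371/3 ≈ 20790.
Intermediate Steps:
n = 202/3 (n = -⅓*(-202) = 202/3 ≈ 67.333)
(23*25)*36 + F(31, n) = (23*25)*36 + (23 + 202/3) = 575*36 + 271/3 = 20700 + 271/3 = 62371/3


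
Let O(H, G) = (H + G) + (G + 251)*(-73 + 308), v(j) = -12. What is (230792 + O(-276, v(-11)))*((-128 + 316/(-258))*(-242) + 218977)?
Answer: 9254298251737/129 ≈ 7.1739e+10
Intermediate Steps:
O(H, G) = 58985 + H + 236*G (O(H, G) = (G + H) + (251 + G)*235 = (G + H) + (58985 + 235*G) = 58985 + H + 236*G)
(230792 + O(-276, v(-11)))*((-128 + 316/(-258))*(-242) + 218977) = (230792 + (58985 - 276 + 236*(-12)))*((-128 + 316/(-258))*(-242) + 218977) = (230792 + (58985 - 276 - 2832))*((-128 + 316*(-1/258))*(-242) + 218977) = (230792 + 55877)*((-128 - 158/129)*(-242) + 218977) = 286669*(-16670/129*(-242) + 218977) = 286669*(4034140/129 + 218977) = 286669*(32282173/129) = 9254298251737/129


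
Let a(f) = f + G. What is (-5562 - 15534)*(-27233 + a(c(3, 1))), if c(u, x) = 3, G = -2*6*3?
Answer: 575203536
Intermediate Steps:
G = -36 (G = -12*3 = -36)
a(f) = -36 + f (a(f) = f - 36 = -36 + f)
(-5562 - 15534)*(-27233 + a(c(3, 1))) = (-5562 - 15534)*(-27233 + (-36 + 3)) = -21096*(-27233 - 33) = -21096*(-27266) = 575203536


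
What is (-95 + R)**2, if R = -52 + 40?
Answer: 11449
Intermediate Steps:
R = -12
(-95 + R)**2 = (-95 - 12)**2 = (-107)**2 = 11449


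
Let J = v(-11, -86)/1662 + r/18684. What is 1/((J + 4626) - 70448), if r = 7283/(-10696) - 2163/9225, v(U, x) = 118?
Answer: -170222177613600/11204352097652259157 ≈ -1.5193e-5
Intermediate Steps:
r = -30107041/32890200 (r = 7283*(-1/10696) - 2163*1/9225 = -7283/10696 - 721/3075 = -30107041/32890200 ≈ -0.91538)
J = 12077230120043/170222177613600 (J = 118/1662 - 30107041/32890200/18684 = 118*(1/1662) - 30107041/32890200*1/18684 = 59/831 - 30107041/614520496800 = 12077230120043/170222177613600 ≈ 0.070950)
1/((J + 4626) - 70448) = 1/((12077230120043/170222177613600 + 4626) - 70448) = 1/(787459870870633643/170222177613600 - 70448) = 1/(-11204352097652259157/170222177613600) = -170222177613600/11204352097652259157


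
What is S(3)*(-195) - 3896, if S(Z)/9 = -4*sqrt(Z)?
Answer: -3896 + 7020*sqrt(3) ≈ 8263.0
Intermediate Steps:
S(Z) = -36*sqrt(Z) (S(Z) = 9*(-4*sqrt(Z)) = -36*sqrt(Z))
S(3)*(-195) - 3896 = -36*sqrt(3)*(-195) - 3896 = 7020*sqrt(3) - 3896 = -3896 + 7020*sqrt(3)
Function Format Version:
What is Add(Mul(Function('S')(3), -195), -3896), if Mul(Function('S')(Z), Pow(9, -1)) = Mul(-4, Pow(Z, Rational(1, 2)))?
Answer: Add(-3896, Mul(7020, Pow(3, Rational(1, 2)))) ≈ 8263.0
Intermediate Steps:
Function('S')(Z) = Mul(-36, Pow(Z, Rational(1, 2))) (Function('S')(Z) = Mul(9, Mul(-4, Pow(Z, Rational(1, 2)))) = Mul(-36, Pow(Z, Rational(1, 2))))
Add(Mul(Function('S')(3), -195), -3896) = Add(Mul(Mul(-36, Pow(3, Rational(1, 2))), -195), -3896) = Add(Mul(7020, Pow(3, Rational(1, 2))), -3896) = Add(-3896, Mul(7020, Pow(3, Rational(1, 2))))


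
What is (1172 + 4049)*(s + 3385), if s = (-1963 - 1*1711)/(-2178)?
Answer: 1750507322/99 ≈ 1.7682e+7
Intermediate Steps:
s = 167/99 (s = (-1963 - 1711)*(-1/2178) = -3674*(-1/2178) = 167/99 ≈ 1.6869)
(1172 + 4049)*(s + 3385) = (1172 + 4049)*(167/99 + 3385) = 5221*(335282/99) = 1750507322/99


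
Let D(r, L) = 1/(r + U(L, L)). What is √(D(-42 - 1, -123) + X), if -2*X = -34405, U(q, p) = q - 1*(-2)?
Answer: √115669569/82 ≈ 131.16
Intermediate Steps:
U(q, p) = 2 + q (U(q, p) = q + 2 = 2 + q)
X = 34405/2 (X = -½*(-34405) = 34405/2 ≈ 17203.)
D(r, L) = 1/(2 + L + r) (D(r, L) = 1/(r + (2 + L)) = 1/(2 + L + r))
√(D(-42 - 1, -123) + X) = √(1/(2 - 123 + (-42 - 1)) + 34405/2) = √(1/(2 - 123 - 43) + 34405/2) = √(1/(-164) + 34405/2) = √(-1/164 + 34405/2) = √(2821209/164) = √115669569/82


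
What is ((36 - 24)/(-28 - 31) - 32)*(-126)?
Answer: 239400/59 ≈ 4057.6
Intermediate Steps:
((36 - 24)/(-28 - 31) - 32)*(-126) = (12/(-59) - 32)*(-126) = (12*(-1/59) - 32)*(-126) = (-12/59 - 32)*(-126) = -1900/59*(-126) = 239400/59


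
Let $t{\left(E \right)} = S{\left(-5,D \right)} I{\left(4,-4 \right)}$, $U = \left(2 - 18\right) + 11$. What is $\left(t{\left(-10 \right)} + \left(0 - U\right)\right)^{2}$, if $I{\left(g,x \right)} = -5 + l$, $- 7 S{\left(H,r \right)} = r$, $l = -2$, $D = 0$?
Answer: $25$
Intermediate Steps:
$U = -5$ ($U = \left(2 - 18\right) + 11 = -16 + 11 = -5$)
$S{\left(H,r \right)} = - \frac{r}{7}$
$I{\left(g,x \right)} = -7$ ($I{\left(g,x \right)} = -5 - 2 = -7$)
$t{\left(E \right)} = 0$ ($t{\left(E \right)} = \left(- \frac{1}{7}\right) 0 \left(-7\right) = 0 \left(-7\right) = 0$)
$\left(t{\left(-10 \right)} + \left(0 - U\right)\right)^{2} = \left(0 + \left(0 - -5\right)\right)^{2} = \left(0 + \left(0 + 5\right)\right)^{2} = \left(0 + 5\right)^{2} = 5^{2} = 25$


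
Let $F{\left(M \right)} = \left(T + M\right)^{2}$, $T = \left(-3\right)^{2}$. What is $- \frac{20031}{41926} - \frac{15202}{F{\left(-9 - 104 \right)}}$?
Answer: $- \frac{213503587}{113367904} \approx -1.8833$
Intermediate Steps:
$T = 9$
$F{\left(M \right)} = \left(9 + M\right)^{2}$
$- \frac{20031}{41926} - \frac{15202}{F{\left(-9 - 104 \right)}} = - \frac{20031}{41926} - \frac{15202}{\left(9 - 113\right)^{2}} = - \frac{20031}{41926} - \frac{15202}{\left(-104\right)^{2}} = - \frac{20031}{41926} - \frac{15202}{10816} = - \frac{20031}{41926} - \frac{7601}{5408} = - \frac{213503587}{113367904}$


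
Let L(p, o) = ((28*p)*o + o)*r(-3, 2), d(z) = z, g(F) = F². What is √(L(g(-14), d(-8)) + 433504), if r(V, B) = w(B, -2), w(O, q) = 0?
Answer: 4*√27094 ≈ 658.41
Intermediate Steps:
r(V, B) = 0
L(p, o) = 0 (L(p, o) = ((28*p)*o + o)*0 = (28*o*p + o)*0 = (o + 28*o*p)*0 = 0)
√(L(g(-14), d(-8)) + 433504) = √(0 + 433504) = √433504 = 4*√27094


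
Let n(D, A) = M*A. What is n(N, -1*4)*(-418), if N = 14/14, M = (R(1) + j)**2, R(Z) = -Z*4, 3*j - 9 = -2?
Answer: 41800/9 ≈ 4644.4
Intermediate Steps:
j = 7/3 (j = 3 + (1/3)*(-2) = 3 - 2/3 = 7/3 ≈ 2.3333)
R(Z) = -4*Z
M = 25/9 (M = (-4*1 + 7/3)**2 = (-4 + 7/3)**2 = (-5/3)**2 = 25/9 ≈ 2.7778)
N = 1 (N = 14*(1/14) = 1)
n(D, A) = 25*A/9
n(N, -1*4)*(-418) = (25*(-1*4)/9)*(-418) = ((25/9)*(-4))*(-418) = -100/9*(-418) = 41800/9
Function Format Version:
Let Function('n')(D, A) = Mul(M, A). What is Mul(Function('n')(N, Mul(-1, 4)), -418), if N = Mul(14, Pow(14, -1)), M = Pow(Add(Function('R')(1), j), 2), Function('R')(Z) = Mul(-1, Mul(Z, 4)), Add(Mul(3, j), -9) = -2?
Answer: Rational(41800, 9) ≈ 4644.4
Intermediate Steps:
j = Rational(7, 3) (j = Add(3, Mul(Rational(1, 3), -2)) = Add(3, Rational(-2, 3)) = Rational(7, 3) ≈ 2.3333)
Function('R')(Z) = Mul(-4, Z) (Function('R')(Z) = Mul(-1, Mul(4, Z)) = Mul(-4, Z))
M = Rational(25, 9) (M = Pow(Add(Mul(-4, 1), Rational(7, 3)), 2) = Pow(Add(-4, Rational(7, 3)), 2) = Pow(Rational(-5, 3), 2) = Rational(25, 9) ≈ 2.7778)
N = 1 (N = Mul(14, Rational(1, 14)) = 1)
Function('n')(D, A) = Mul(Rational(25, 9), A)
Mul(Function('n')(N, Mul(-1, 4)), -418) = Mul(Mul(Rational(25, 9), Mul(-1, 4)), -418) = Mul(Mul(Rational(25, 9), -4), -418) = Mul(Rational(-100, 9), -418) = Rational(41800, 9)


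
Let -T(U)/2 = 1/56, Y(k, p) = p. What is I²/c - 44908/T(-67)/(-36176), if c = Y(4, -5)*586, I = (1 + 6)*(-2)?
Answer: -16479209/473195 ≈ -34.825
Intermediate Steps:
T(U) = -1/28 (T(U) = -2/56 = -2*1/56 = -1/28)
I = -14 (I = 7*(-2) = -14)
c = -2930 (c = -5*586 = -2930)
I²/c - 44908/T(-67)/(-36176) = (-14)²/(-2930) - 44908/(-1/28)/(-36176) = 196*(-1/2930) - 44908*(-28)*(-1/36176) = -98/1465 + 1257424*(-1/36176) = -98/1465 - 11227/323 = -16479209/473195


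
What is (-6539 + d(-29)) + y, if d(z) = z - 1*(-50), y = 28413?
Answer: 21895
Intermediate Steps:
d(z) = 50 + z (d(z) = z + 50 = 50 + z)
(-6539 + d(-29)) + y = (-6539 + (50 - 29)) + 28413 = (-6539 + 21) + 28413 = -6518 + 28413 = 21895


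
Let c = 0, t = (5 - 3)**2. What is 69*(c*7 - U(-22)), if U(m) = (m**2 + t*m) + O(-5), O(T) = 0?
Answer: -27324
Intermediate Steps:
t = 4 (t = 2**2 = 4)
U(m) = m**2 + 4*m (U(m) = (m**2 + 4*m) + 0 = m**2 + 4*m)
69*(c*7 - U(-22)) = 69*(0*7 - (-22)*(4 - 22)) = 69*(0 - (-22)*(-18)) = 69*(0 - 1*396) = 69*(0 - 396) = 69*(-396) = -27324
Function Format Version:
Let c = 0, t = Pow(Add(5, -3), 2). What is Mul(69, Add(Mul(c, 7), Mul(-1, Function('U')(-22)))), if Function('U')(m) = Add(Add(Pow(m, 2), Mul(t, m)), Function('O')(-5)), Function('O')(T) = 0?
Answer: -27324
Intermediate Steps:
t = 4 (t = Pow(2, 2) = 4)
Function('U')(m) = Add(Pow(m, 2), Mul(4, m)) (Function('U')(m) = Add(Add(Pow(m, 2), Mul(4, m)), 0) = Add(Pow(m, 2), Mul(4, m)))
Mul(69, Add(Mul(c, 7), Mul(-1, Function('U')(-22)))) = Mul(69, Add(Mul(0, 7), Mul(-1, Mul(-22, Add(4, -22))))) = Mul(69, Add(0, Mul(-1, Mul(-22, -18)))) = Mul(69, Add(0, Mul(-1, 396))) = Mul(69, Add(0, -396)) = Mul(69, -396) = -27324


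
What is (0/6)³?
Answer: 0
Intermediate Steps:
(0/6)³ = ((⅙)*0)³ = 0³ = 0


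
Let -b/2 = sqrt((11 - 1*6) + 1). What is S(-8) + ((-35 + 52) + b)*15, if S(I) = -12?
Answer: 243 - 30*sqrt(6) ≈ 169.52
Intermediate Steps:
b = -2*sqrt(6) (b = -2*sqrt((11 - 1*6) + 1) = -2*sqrt((11 - 6) + 1) = -2*sqrt(5 + 1) = -2*sqrt(6) ≈ -4.8990)
S(-8) + ((-35 + 52) + b)*15 = -12 + ((-35 + 52) - 2*sqrt(6))*15 = -12 + (17 - 2*sqrt(6))*15 = -12 + (255 - 30*sqrt(6)) = 243 - 30*sqrt(6)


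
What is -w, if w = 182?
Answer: -182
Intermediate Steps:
-w = -1*182 = -182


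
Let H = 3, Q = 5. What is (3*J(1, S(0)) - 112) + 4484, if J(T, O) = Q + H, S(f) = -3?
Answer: 4396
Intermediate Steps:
J(T, O) = 8 (J(T, O) = 5 + 3 = 8)
(3*J(1, S(0)) - 112) + 4484 = (3*8 - 112) + 4484 = (24 - 112) + 4484 = -88 + 4484 = 4396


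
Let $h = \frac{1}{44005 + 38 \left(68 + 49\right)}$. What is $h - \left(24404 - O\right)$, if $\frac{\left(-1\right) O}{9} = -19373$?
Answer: $\frac{7265372804}{48451} \approx 1.4995 \cdot 10^{5}$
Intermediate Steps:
$O = 174357$ ($O = \left(-9\right) \left(-19373\right) = 174357$)
$h = \frac{1}{48451}$ ($h = \frac{1}{44005 + 38 \cdot 117} = \frac{1}{44005 + 4446} = \frac{1}{48451} \approx 2.0639 \cdot 10^{-5}$)
$h - \left(24404 - O\right) = \frac{1}{48451} - \left(24404 - 174357\right) = \frac{1}{48451} - -149953 = \frac{1}{48451} + 149953 = \frac{7265372804}{48451}$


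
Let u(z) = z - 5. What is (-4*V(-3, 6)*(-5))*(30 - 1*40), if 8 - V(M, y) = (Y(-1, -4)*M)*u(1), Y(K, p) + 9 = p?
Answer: -32800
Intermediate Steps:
u(z) = -5 + z
Y(K, p) = -9 + p
V(M, y) = 8 - 52*M (V(M, y) = 8 - (-9 - 4)*M*(-5 + 1) = 8 - (-13*M)*(-4) = 8 - 52*M)
(-4*V(-3, 6)*(-5))*(30 - 1*40) = (-4*(8 - 52*(-3))*(-5))*(30 - 1*40) = (-4*(8 + 156)*(-5))*(30 - 40) = (-4*164*(-5))*(-10) = -656*(-5)*(-10) = 3280*(-10) = -32800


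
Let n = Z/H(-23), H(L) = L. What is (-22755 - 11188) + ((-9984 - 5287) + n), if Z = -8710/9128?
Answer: -5166087653/104972 ≈ -49214.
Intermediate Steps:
Z = -4355/4564 (Z = -8710*1/9128 = -4355/4564 ≈ -0.95421)
n = 4355/104972 (n = -4355/4564/(-23) = -4355/4564*(-1/23) = 4355/104972 ≈ 0.041487)
(-22755 - 11188) + ((-9984 - 5287) + n) = (-22755 - 11188) + ((-9984 - 5287) + 4355/104972) = -33943 + (-15271 + 4355/104972) = -33943 - 1603023057/104972 = -5166087653/104972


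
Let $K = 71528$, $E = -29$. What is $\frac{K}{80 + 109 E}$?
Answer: $- \frac{71528}{3081} \approx -23.216$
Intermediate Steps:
$\frac{K}{80 + 109 E} = \frac{71528}{80 + 109 \left(-29\right)} = \frac{71528}{80 - 3161} = \frac{71528}{-3081} = 71528 \left(- \frac{1}{3081}\right) = - \frac{71528}{3081}$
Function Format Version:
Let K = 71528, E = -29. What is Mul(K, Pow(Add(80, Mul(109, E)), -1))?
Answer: Rational(-71528, 3081) ≈ -23.216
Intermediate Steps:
Mul(K, Pow(Add(80, Mul(109, E)), -1)) = Mul(71528, Pow(Add(80, Mul(109, -29)), -1)) = Mul(71528, Pow(Add(80, -3161), -1)) = Mul(71528, Pow(-3081, -1)) = Mul(71528, Rational(-1, 3081)) = Rational(-71528, 3081)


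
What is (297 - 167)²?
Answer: 16900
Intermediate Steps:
(297 - 167)² = 130² = 16900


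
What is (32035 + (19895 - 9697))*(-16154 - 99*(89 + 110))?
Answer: -1514264215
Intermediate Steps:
(32035 + (19895 - 9697))*(-16154 - 99*(89 + 110)) = (32035 + 10198)*(-16154 - 99*199) = 42233*(-16154 - 19701) = 42233*(-35855) = -1514264215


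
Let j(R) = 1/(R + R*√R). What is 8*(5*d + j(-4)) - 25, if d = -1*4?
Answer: -927/5 + 4*I/5 ≈ -185.4 + 0.8*I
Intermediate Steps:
j(R) = 1/(R + R^(3/2))
d = -4
8*(5*d + j(-4)) - 25 = 8*(5*(-4) + 1/(-4 + (-4)^(3/2))) - 25 = 8*(-20 + 1/(-4 - 8*I)) - 25 = 8*(-20 + (-4 + 8*I)/80) - 25 = (-160 + (-4 + 8*I)/10) - 25 = -185 + (-4 + 8*I)/10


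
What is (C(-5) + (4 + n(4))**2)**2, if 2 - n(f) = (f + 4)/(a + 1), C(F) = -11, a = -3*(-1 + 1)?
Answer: 49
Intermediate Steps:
a = 0 (a = -3*0 = 0)
n(f) = -2 - f (n(f) = 2 - (f + 4)/(0 + 1) = 2 - (4 + f)/1 = 2 - (4 + f) = 2 + (-4 - f) = -2 - f)
(C(-5) + (4 + n(4))**2)**2 = (-11 + (4 + (-2 - 1*4))**2)**2 = (-11 + (4 + (-2 - 4))**2)**2 = (-11 + (4 - 6)**2)**2 = (-11 + (-2)**2)**2 = (-11 + 4)**2 = (-7)**2 = 49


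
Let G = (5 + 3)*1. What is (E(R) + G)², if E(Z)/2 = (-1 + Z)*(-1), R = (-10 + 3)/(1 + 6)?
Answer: 144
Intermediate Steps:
R = -1 (R = -7/7 = -7*⅐ = -1)
E(Z) = 2 - 2*Z (E(Z) = 2*((-1 + Z)*(-1)) = 2*(1 - Z) = 2 - 2*Z)
G = 8 (G = 8*1 = 8)
(E(R) + G)² = ((2 - 2*(-1)) + 8)² = ((2 + 2) + 8)² = (4 + 8)² = 12² = 144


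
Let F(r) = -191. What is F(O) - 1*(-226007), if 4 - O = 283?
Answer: 225816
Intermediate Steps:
O = -279 (O = 4 - 1*283 = 4 - 283 = -279)
F(O) - 1*(-226007) = -191 - 1*(-226007) = -191 + 226007 = 225816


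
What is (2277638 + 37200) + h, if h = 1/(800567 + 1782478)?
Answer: 5979330721711/2583045 ≈ 2.3148e+6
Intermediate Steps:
h = 1/2583045 ≈ 3.8714e-7
(2277638 + 37200) + h = (2277638 + 37200) + 1/2583045 = 2314838 + 1/2583045 = 5979330721711/2583045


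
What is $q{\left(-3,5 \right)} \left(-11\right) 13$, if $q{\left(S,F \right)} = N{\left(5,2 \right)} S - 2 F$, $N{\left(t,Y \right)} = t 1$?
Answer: $3575$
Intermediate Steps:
$N{\left(t,Y \right)} = t$
$q{\left(S,F \right)} = - 2 F + 5 S$ ($q{\left(S,F \right)} = 5 S - 2 F = - 2 F + 5 S$)
$q{\left(-3,5 \right)} \left(-11\right) 13 = \left(\left(-2\right) 5 + 5 \left(-3\right)\right) \left(-11\right) 13 = \left(-10 - 15\right) \left(-11\right) 13 = \left(-25\right) \left(-11\right) 13 = 275 \cdot 13 = 3575$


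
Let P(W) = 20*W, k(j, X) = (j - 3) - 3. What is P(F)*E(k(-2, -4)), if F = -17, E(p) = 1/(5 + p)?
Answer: 340/3 ≈ 113.33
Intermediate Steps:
k(j, X) = -6 + j (k(j, X) = (-3 + j) - 3 = -6 + j)
P(F)*E(k(-2, -4)) = (20*(-17))/(5 + (-6 - 2)) = -340/(5 - 8) = -340/(-3) = -340*(-⅓) = 340/3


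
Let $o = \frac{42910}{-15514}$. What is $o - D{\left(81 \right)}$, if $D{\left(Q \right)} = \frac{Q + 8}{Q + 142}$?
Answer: $- \frac{5474838}{1729811} \approx -3.165$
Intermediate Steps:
$o = - \frac{21455}{7757}$ ($o = 42910 \left(- \frac{1}{15514}\right) = - \frac{21455}{7757} \approx -2.7659$)
$D{\left(Q \right)} = \frac{8 + Q}{142 + Q}$
$o - D{\left(81 \right)} = - \frac{21455}{7757} - \frac{8 + 81}{142 + 81} = - \frac{21455}{7757} - \frac{1}{223} \cdot 89 = - \frac{21455}{7757} - \frac{89}{223} = - \frac{5474838}{1729811}$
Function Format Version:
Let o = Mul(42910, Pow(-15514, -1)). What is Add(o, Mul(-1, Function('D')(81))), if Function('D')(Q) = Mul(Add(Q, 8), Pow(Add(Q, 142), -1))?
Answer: Rational(-5474838, 1729811) ≈ -3.1650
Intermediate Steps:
o = Rational(-21455, 7757) (o = Mul(42910, Rational(-1, 15514)) = Rational(-21455, 7757) ≈ -2.7659)
Function('D')(Q) = Mul(Pow(Add(142, Q), -1), Add(8, Q)) (Function('D')(Q) = Mul(Add(8, Q), Pow(Add(142, Q), -1)) = Mul(Pow(Add(142, Q), -1), Add(8, Q)))
Add(o, Mul(-1, Function('D')(81))) = Add(Rational(-21455, 7757), Mul(-1, Mul(Pow(Add(142, 81), -1), Add(8, 81)))) = Add(Rational(-21455, 7757), Mul(-1, Mul(Pow(223, -1), 89))) = Add(Rational(-21455, 7757), Mul(-1, Mul(Rational(1, 223), 89))) = Add(Rational(-21455, 7757), Mul(-1, Rational(89, 223))) = Add(Rational(-21455, 7757), Rational(-89, 223)) = Rational(-5474838, 1729811)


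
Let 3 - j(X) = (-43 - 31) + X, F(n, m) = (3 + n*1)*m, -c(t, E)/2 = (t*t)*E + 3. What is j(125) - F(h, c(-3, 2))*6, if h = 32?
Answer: 8772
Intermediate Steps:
c(t, E) = -6 - 2*E*t² (c(t, E) = -2*((t*t)*E + 3) = -2*(t²*E + 3) = -2*(E*t² + 3) = -2*(3 + E*t²) = -6 - 2*E*t²)
F(n, m) = m*(3 + n) (F(n, m) = (3 + n)*m = m*(3 + n))
j(X) = 77 - X (j(X) = 3 - ((-43 - 31) + X) = 3 - (-74 + X) = 3 + (74 - X) = 77 - X)
j(125) - F(h, c(-3, 2))*6 = (77 - 1*125) - (-6 - 2*2*(-3)²)*(3 + 32)*6 = (77 - 125) - (-6 - 2*2*9)*35*6 = -48 - (-6 - 36)*35*6 = -48 - (-42*35)*6 = -48 - (-1470)*6 = -48 - 1*(-8820) = -48 + 8820 = 8772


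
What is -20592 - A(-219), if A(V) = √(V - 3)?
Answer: -20592 - I*√222 ≈ -20592.0 - 14.9*I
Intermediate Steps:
A(V) = √(-3 + V)
-20592 - A(-219) = -20592 - √(-3 - 219) = -20592 - √(-222) = -20592 - I*√222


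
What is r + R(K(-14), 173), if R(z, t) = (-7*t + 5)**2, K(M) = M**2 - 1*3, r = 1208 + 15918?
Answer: 1471562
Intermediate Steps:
r = 17126
K(M) = -3 + M**2 (K(M) = M**2 - 3 = -3 + M**2)
R(z, t) = (5 - 7*t)**2
r + R(K(-14), 173) = 17126 + (-5 + 7*173)**2 = 17126 + (-5 + 1211)**2 = 17126 + 1206**2 = 17126 + 1454436 = 1471562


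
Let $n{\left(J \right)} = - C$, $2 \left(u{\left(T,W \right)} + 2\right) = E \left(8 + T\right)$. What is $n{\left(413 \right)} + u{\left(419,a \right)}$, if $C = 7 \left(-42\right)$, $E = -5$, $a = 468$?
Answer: $- \frac{1551}{2} \approx -775.5$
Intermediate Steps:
$C = -294$
$u{\left(T,W \right)} = -22 - \frac{5 T}{2}$ ($u{\left(T,W \right)} = -2 + \frac{\left(-5\right) \left(8 + T\right)}{2} = -2 + \frac{-40 - 5 T}{2} = -2 - \left(20 + \frac{5 T}{2}\right) = -22 - \frac{5 T}{2}$)
$n{\left(J \right)} = 294$ ($n{\left(J \right)} = \left(-1\right) \left(-294\right) = 294$)
$n{\left(413 \right)} + u{\left(419,a \right)} = 294 - \frac{2139}{2} = - \frac{1551}{2}$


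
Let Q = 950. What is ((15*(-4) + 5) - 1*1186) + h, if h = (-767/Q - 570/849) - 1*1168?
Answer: -648057211/268850 ≈ -2410.5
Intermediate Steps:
h = -314414361/268850 (h = (-767/950 - 570/849) - 1*1168 = (-767*1/950 - 570*1/849) - 1168 = (-767/950 - 190/283) - 1168 = -397561/268850 - 1168 = -314414361/268850 ≈ -1169.5)
((15*(-4) + 5) - 1*1186) + h = ((15*(-4) + 5) - 1*1186) - 314414361/268850 = ((-60 + 5) - 1186) - 314414361/268850 = (-55 - 1186) - 314414361/268850 = -1241 - 314414361/268850 = -648057211/268850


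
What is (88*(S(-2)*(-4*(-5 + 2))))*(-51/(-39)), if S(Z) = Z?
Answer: -35904/13 ≈ -2761.8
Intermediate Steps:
(88*(S(-2)*(-4*(-5 + 2))))*(-51/(-39)) = (88*(-(-8)*(-5 + 2)))*(-51/(-39)) = (88*(-(-8)*(-3)))*(-51*(-1/39)) = (88*(-2*12))*(17/13) = (88*(-24))*(17/13) = -2112*17/13 = -35904/13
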